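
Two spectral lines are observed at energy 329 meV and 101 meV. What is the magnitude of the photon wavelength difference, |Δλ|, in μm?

8.51 μm

Using λ = hc/E: λ₁ = 3.769 × 10^-6 m, λ₂ = 1.228 × 10^-5 m.
|Δλ| = |3.769 × 10^-6 − 1.228 × 10^-5| = 8.51 × 10^-6 m = 8.51 μm.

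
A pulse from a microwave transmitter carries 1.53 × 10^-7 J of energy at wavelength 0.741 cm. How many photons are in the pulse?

Per-photon energy: E = 2.681 × 10^-23 J (from wavelength = 0.741 cm).
N = E_total / E_photon = 1.53 × 10^-7 J / 2.681 × 10^-23 J = 5.71 × 10^15.

5.71 × 10^15 photons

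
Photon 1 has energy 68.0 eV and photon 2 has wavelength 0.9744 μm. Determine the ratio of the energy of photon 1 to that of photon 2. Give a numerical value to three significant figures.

E_1 = 1.089·10^-17 J (from energy = 68.0 eV, via E given directly).
E_2 = 2.039·10^-19 J (from wavelength = 0.9744 μm, via E = hc/λ).
Ratio = 1.089·10^-17 / 2.039·10^-19 = 53.4.

53.4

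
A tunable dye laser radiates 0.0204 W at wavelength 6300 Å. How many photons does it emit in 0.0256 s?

1.66e15 photons

Total energy: E_total = P·t = 0.0204 × 0.0256 = 5.222e-4 J.
Per-photon energy: E = 3.153e-19 J.
N = E_total / E_photon = 1.66e15.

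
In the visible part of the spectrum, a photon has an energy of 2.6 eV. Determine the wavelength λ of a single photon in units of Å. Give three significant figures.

Convert to SI: E = 2.6 eV = 4.1657e-19 J.
Apply λ = hc/E: λ = 4.769e-7 m.
Converting to Å: λ = 4769 Å ≈ 4770 Å.

4770 Å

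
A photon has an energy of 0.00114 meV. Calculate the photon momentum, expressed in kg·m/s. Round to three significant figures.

Take c = 2.99792458e8 m/s, 1 eV = 1.602176634e-19 J.
In SI units: E = 0.00114 meV = 1.8265e-25 J.
The photon relation is p = E/c, giving p = 6.092e-34 kg·m/s.
So p ≈ 6.09e-34 kg·m/s.

6.09e-34 kg·m/s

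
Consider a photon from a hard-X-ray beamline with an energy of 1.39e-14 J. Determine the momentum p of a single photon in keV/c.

Since p = E/c for a photon, p = 4.637e-23 kg·m/s.
Converting to keV/c: p = 86.76 keV/c ≈ 86.8 keV/c.

86.8 keV/c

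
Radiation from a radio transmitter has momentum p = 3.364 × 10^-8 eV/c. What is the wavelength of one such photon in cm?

3690 cm

Use h = 6.62607015 × 10^-34 J·s, c = 2.99792458 × 10^8 m/s, 1 eV = 1.602176634 × 10^-19 J.
First convert: p = 3.364 × 10^-8 eV/c = 1.7978 × 10^-35 kg·m/s.
Apply λ = h/p: λ = 36.86 m.
Converting to cm: λ = 3686 cm ≈ 3690 cm.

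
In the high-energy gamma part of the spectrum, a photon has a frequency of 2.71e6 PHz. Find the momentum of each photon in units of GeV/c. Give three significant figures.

0.0112 GeV/c

Use h = 6.62607015e-34 J·s, c = 2.99792458e8 m/s, 1 eV = 1.602176634e-19 J.
In SI units: f = 2.71e6 PHz = 2.71e21 Hz.
Apply p = hf/c: p = 5.990e-21 kg·m/s.
Converting to GeV/c: p = 0.01121 GeV/c ≈ 0.0112 GeV/c.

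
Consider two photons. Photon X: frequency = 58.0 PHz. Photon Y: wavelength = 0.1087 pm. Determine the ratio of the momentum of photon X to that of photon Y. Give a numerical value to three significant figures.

2.10 × 10^-5

p_X = 1.282 × 10^-25 kg·m/s (from frequency = 58.0 PHz, via p = hf/c).
p_Y = 6.096 × 10^-21 kg·m/s (from wavelength = 0.1087 pm, via p = h/λ).
Ratio = 1.282 × 10^-25 / 6.096 × 10^-21 = 2.10 × 10^-5.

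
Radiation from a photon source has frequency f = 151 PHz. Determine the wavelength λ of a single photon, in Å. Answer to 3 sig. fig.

In SI units: f = 151 PHz = 1.51 × 10^17 Hz.
The photon relation is λ = c/f, giving λ = 1.985 × 10^-9 m.
Converting to Å: λ = 19.85 Å ≈ 19.9 Å.

19.9 Å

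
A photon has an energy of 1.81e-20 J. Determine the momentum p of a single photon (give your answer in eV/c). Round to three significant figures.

0.113 eV/c

(c = 2.99792458e8 m/s, 1 eV = 1.602176634e-19 J.)
For a photon p = E/c, so p = 6.038e-29 kg·m/s.
Converting to eV/c: p = 0.1130 eV/c ≈ 0.113 eV/c.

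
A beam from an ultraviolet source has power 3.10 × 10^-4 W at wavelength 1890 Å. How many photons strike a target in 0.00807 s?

2.38 × 10^12 photons

Total energy: E_total = P·t = 3.10 × 10^-4 × 0.00807 = 2.502 × 10^-6 J.
Per-photon energy: E = 1.051 × 10^-18 J.
N = E_total / E_photon = 2.38 × 10^12.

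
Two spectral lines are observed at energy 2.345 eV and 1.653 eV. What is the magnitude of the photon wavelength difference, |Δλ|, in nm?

Using λ = hc/E: λ₁ = 5.2872 × 10^-7 m, λ₂ = 7.5006 × 10^-7 m.
|Δλ| = |5.2872 × 10^-7 − 7.5006 × 10^-7| = 2.21 × 10^-7 m = 221 nm.

221 nm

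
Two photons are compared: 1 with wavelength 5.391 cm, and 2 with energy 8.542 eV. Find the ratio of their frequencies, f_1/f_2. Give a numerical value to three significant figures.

f_1 = 5.561·10^9 Hz (from wavelength = 5.391 cm, via f = c/λ).
f_2 = 2.065·10^15 Hz (from energy = 8.542 eV, via f = E/h).
Ratio = 5.561·10^9 / 2.065·10^15 = 2.69·10^-6.

2.69·10^-6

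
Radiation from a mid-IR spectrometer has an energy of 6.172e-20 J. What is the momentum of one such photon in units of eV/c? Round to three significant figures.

0.385 eV/c

Use c = 2.99792458e8 m/s, 1 eV = 1.602176634e-19 J.
The photon relation is p = E/c, giving p = 2.059e-28 kg·m/s.
Converting to eV/c: p = 0.3852 eV/c ≈ 0.385 eV/c.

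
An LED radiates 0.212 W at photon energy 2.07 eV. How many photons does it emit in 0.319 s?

Total energy: E_total = P·t = 0.212 × 0.319 = 0.06763 J.
Per-photon energy: E = 3.317 × 10^-19 J.
N = E_total / E_photon = 2.04 × 10^17.

2.04 × 10^17 photons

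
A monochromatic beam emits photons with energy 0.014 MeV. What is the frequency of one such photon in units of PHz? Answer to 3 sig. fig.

In SI units: E = 0.014 MeV = 2.2430e-15 J.
Apply f = E/h: f = 3.385e18 Hz.
Converting to PHz: f = 3385 PHz ≈ 3390 PHz.

3390 PHz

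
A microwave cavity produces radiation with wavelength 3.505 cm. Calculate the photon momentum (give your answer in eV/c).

First convert: λ = 3.505 cm = 0.03505 m.
The photon relation is p = h/λ, giving p = 1.890 × 10^-32 kg·m/s.
Converting to eV/c: p = 3.537 × 10^-5 eV/c ≈ 3.54 × 10^-5 eV/c.

3.54 × 10^-5 eV/c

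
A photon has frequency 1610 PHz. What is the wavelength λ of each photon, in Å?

Convert to SI: f = 1610 PHz = 1.61 × 10^18 Hz.
Apply λ = c/f: λ = 1.862 × 10^-10 m.
Converting to Å: λ = 1.862 Å ≈ 1.86 Å.

1.86 Å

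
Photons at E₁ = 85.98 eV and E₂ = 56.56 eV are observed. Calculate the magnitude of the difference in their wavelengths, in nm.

7.50 nm

Using λ = hc/E: λ₁ = 1.4420 × 10^-8 m, λ₂ = 2.1921 × 10^-8 m.
|Δλ| = |1.4420 × 10^-8 − 2.1921 × 10^-8| = 7.50 × 10^-9 m = 7.50 nm.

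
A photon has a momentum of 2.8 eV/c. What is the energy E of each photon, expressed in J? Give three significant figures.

4.49 × 10^-19 J

First convert: p = 2.8 eV/c = 1.4964 × 10^-27 kg·m/s.
For a photon E = pc, so E = 4.486 × 10^-19 J.
So E ≈ 4.49 × 10^-19 J.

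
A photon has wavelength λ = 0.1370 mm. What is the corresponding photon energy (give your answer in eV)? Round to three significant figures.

Use h = 6.62607015e-34 J·s, c = 2.99792458e8 m/s, 1 eV = 1.602176634e-19 J.
In SI units: λ = 0.1370 mm = 1.370e-4 m.
Apply E = hc/λ: E = 1.450e-21 J.
Converting to eV: E = 0.009050 eV ≈ 9.05e-3 eV.

9.05e-3 eV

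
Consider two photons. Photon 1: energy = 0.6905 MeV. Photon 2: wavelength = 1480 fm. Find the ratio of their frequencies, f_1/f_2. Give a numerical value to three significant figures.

0.824

f_1 = 1.670e20 Hz (from energy = 0.6905 MeV, via f = E/h).
f_2 = 2.026e20 Hz (from wavelength = 1480 fm, via f = c/λ).
Ratio = 1.670e20 / 2.026e20 = 0.824.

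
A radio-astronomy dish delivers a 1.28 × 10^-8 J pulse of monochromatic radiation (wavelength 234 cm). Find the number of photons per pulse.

1.51 × 10^17 photons

Per-photon energy: E = 8.489 × 10^-26 J (from wavelength = 234 cm).
N = E_total / E_photon = 1.28 × 10^-8 J / 8.489 × 10^-26 J = 1.51 × 10^17.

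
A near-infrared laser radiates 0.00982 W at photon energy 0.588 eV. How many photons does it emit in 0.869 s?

9.06e16 photons

Total energy: E_total = P·t = 0.00982 × 0.869 = 0.008534 J.
Per-photon energy: E = 9.421e-20 J.
N = E_total / E_photon = 9.06e16.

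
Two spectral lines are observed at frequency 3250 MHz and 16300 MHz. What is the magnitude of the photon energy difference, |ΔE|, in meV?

0.0540 meV

Using E = hf: E₁ = 2.153 × 10^-24 J, E₂ = 1.080 × 10^-23 J.
|ΔE| = |2.153 × 10^-24 − 1.080 × 10^-23| = 8.65 × 10^-24 J = 0.0540 meV.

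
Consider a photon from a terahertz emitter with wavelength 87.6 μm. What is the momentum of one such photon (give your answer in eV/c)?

Take h = 6.62607015·10^-34 J·s, c = 2.99792458·10^8 m/s, 1 eV = 1.602176634·10^-19 J.
First convert: λ = 87.6 μm = 8.76·10^-5 m.
The photon relation is p = h/λ, giving p = 7.564·10^-30 kg·m/s.
Converting to eV/c: p = 0.01415 eV/c ≈ 0.0142 eV/c.

0.0142 eV/c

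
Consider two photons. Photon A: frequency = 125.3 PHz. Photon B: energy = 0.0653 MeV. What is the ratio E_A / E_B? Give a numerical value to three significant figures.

E_A = 8.302 × 10^-17 J (from frequency = 125.3 PHz, via E = hf).
E_B = 1.046 × 10^-14 J (from energy = 0.0653 MeV, via E given directly).
Ratio = 8.302 × 10^-17 / 1.046 × 10^-14 = 7.94 × 10^-3.

7.94 × 10^-3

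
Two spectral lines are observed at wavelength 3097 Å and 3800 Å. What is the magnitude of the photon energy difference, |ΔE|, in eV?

0.741 eV

Using E = hc/λ: E₁ = 6.4141e-19 J, E₂ = 5.2275e-19 J.
|ΔE| = |6.4141e-19 − 5.2275e-19| = 1.19e-19 J = 0.741 eV.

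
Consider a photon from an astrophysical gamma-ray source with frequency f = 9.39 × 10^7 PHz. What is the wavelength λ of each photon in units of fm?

3.19 fm

Use c = 2.99792458 × 10^8 m/s.
In SI units: f = 9.39 × 10^7 PHz = 9.39 × 10^22 Hz.
For a photon λ = c/f, so λ = 3.193 × 10^-15 m.
Converting to fm: λ = 3.193 fm ≈ 3.19 fm.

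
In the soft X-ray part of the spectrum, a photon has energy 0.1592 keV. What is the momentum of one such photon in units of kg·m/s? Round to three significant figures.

Use c = 2.99792458e8 m/s, 1 eV = 1.602176634e-19 J.
First convert: E = 0.1592 keV = 2.5507e-17 J.
Apply p = E/c: p = 8.508e-26 kg·m/s.
So p ≈ 8.51e-26 kg·m/s.

8.51e-26 kg·m/s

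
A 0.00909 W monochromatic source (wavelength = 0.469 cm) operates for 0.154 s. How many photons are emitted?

3.31e19 photons

Total energy: E_total = P·t = 0.00909 × 0.154 = 0.001400 J.
Per-photon energy: E = 4.235e-23 J.
N = E_total / E_photon = 3.31e19.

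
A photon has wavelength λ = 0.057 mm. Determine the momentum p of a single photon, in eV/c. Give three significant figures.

0.0218 eV/c

Use h = 6.62607015e-34 J·s, c = 2.99792458e8 m/s, 1 eV = 1.602176634e-19 J.
First convert: λ = 0.057 mm = 5.7e-5 m.
For a photon p = h/λ, so p = 1.162e-29 kg·m/s.
Converting to eV/c: p = 0.02175 eV/c ≈ 0.0218 eV/c.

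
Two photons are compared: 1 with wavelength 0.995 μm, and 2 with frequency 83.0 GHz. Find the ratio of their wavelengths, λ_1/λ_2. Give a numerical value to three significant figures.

λ_1 = 9.950 × 10^-7 m (from wavelength = 0.995 μm, via λ given directly).
λ_2 = 0.003612 m (from frequency = 83.0 GHz, via λ = c/f).
Ratio = 9.950 × 10^-7 / 0.003612 = 2.75 × 10^-4.

2.75 × 10^-4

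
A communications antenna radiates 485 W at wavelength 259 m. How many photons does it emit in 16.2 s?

Total energy: E_total = P·t = 485 × 16.2 = 7857 J.
Per-photon energy: E = 7.670e-28 J.
N = E_total / E_photon = 1.02e31.

1.02e31 photons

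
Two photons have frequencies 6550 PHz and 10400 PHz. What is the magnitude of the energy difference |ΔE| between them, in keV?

Using E = hf: E₁ = 4.340 × 10^-15 J, E₂ = 6.891 × 10^-15 J.
|ΔE| = |4.340 × 10^-15 − 6.891 × 10^-15| = 2.55 × 10^-15 J = 15.9 keV.

15.9 keV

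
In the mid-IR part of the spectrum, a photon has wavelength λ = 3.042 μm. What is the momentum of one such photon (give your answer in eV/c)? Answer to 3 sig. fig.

In SI units: λ = 3.042 μm = 3.042 × 10^-6 m.
Since p = h/λ for a photon, p = 2.178 × 10^-28 kg·m/s.
Converting to eV/c: p = 0.4076 eV/c ≈ 0.408 eV/c.

0.408 eV/c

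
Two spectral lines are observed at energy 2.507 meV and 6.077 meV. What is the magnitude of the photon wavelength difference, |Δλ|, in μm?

Using λ = hc/E: λ₁ = 4.9455·10^-4 m, λ₂ = 2.0402·10^-4 m.
|Δλ| = |4.9455·10^-4 − 2.0402·10^-4| = 2.91·10^-4 m = 291 μm.

291 μm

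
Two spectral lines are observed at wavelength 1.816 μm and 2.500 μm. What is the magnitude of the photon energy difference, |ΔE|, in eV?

0.187 eV

Using E = hc/λ: E₁ = 1.0939e-19 J, E₂ = 7.9458e-20 J.
|ΔE| = |1.0939e-19 − 7.9458e-20| = 2.99e-20 J = 0.187 eV.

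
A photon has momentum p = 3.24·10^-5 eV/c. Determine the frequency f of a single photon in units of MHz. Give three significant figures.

7830 MHz

Convert to SI: p = 3.24·10^-5 eV/c = 1.7315·10^-32 kg·m/s.
The photon relation is f = pc/h, giving f = 7.834·10^9 Hz.
Converting to MHz: f = 7834 MHz ≈ 7830 MHz.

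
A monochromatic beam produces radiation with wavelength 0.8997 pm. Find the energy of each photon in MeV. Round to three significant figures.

1.38 MeV

Use h = 6.62607015e-34 J·s, c = 2.99792458e8 m/s, 1 eV = 1.602176634e-19 J.
In SI units: λ = 0.8997 pm = 8.997e-13 m.
Apply E = hc/λ: E = 2.208e-13 J.
Converting to MeV: E = 1.378 MeV ≈ 1.38 MeV.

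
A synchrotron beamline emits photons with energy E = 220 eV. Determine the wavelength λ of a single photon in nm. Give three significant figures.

5.64 nm

Take h = 6.62607015 × 10^-34 J·s, c = 2.99792458 × 10^8 m/s, 1 eV = 1.602176634 × 10^-19 J.
First convert: E = 220 eV = 3.5248 × 10^-17 J.
The photon relation is λ = hc/E, giving λ = 5.636 × 10^-9 m.
Converting to nm: λ = 5.636 nm ≈ 5.64 nm.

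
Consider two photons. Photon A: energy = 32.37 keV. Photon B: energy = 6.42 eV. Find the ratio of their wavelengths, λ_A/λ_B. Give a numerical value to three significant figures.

1.98 × 10^-4

λ_A = 3.830 × 10^-11 m (from energy = 32.37 keV, via λ = hc/E).
λ_B = 1.931 × 10^-7 m (from energy = 6.42 eV, via λ = hc/E).
Ratio = 3.830 × 10^-11 / 1.931 × 10^-7 = 1.98 × 10^-4.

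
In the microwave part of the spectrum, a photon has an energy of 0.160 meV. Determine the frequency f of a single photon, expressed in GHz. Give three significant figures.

First convert: E = 0.160 meV = 2.5635 × 10^-23 J.
The photon relation is f = E/h, giving f = 3.869 × 10^10 Hz.
Converting to GHz: f = 38.69 GHz ≈ 38.7 GHz.

38.7 GHz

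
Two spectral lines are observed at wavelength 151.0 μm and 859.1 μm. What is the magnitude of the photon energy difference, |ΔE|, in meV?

6.77 meV

Using E = hc/λ: E₁ = 1.3155e-21 J, E₂ = 2.3122e-22 J.
|ΔE| = |1.3155e-21 − 2.3122e-22| = 1.08e-21 J = 6.77 meV.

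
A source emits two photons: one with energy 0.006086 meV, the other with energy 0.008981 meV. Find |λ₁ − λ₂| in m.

0.0657 m

Using λ = hc/E: λ₁ = 0.20372 m, λ₂ = 0.13805 m.
|Δλ| = |0.20372 − 0.13805| = 0.0657 m.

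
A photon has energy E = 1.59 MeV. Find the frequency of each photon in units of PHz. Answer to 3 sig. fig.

3.84e5 PHz

(h = 6.62607015e-34 J·s, 1 eV = 1.602176634e-19 J.)
First convert: E = 1.59 MeV = 2.5475e-13 J.
Since f = E/h for a photon, f = 3.845e20 Hz.
Converting to PHz: f = 384500 PHz ≈ 3.84e5 PHz.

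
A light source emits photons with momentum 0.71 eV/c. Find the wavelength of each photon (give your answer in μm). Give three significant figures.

First convert: p = 0.71 eV/c = 3.7944 × 10^-28 kg·m/s.
Since λ = h/p for a photon, λ = 1.746 × 10^-6 m.
Converting to μm: λ = 1.746 μm ≈ 1.75 μm.

1.75 μm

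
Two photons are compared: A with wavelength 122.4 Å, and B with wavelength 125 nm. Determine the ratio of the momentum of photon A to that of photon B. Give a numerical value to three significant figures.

p_A = 5.413·10^-26 kg·m/s (from wavelength = 122.4 Å, via p = h/λ).
p_B = 5.301·10^-27 kg·m/s (from wavelength = 125 nm, via p = h/λ).
Ratio = 5.413·10^-26 / 5.301·10^-27 = 10.2.

10.2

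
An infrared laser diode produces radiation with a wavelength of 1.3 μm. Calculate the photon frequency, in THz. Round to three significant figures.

Use c = 2.99792458e8 m/s.
First convert: λ = 1.3 μm = 1.3e-6 m.
Apply f = c/λ: f = 2.306e14 Hz.
Converting to THz: f = 230.6 THz ≈ 231 THz.

231 THz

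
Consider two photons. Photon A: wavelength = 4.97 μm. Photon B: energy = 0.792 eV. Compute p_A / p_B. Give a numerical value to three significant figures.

0.315

p_A = 1.333 × 10^-28 kg·m/s (from wavelength = 4.97 μm, via p = h/λ).
p_B = 4.233 × 10^-28 kg·m/s (from energy = 0.792 eV, via p = E/c).
Ratio = 1.333 × 10^-28 / 4.233 × 10^-28 = 0.315.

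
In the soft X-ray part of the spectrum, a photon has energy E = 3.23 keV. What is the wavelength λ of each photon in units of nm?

Use h = 6.62607015e-34 J·s, c = 2.99792458e8 m/s, 1 eV = 1.602176634e-19 J.
Convert to SI: E = 3.23 keV = 5.1750e-16 J.
For a photon λ = hc/E, so λ = 3.839e-10 m.
Converting to nm: λ = 0.3839 nm ≈ 0.384 nm.

0.384 nm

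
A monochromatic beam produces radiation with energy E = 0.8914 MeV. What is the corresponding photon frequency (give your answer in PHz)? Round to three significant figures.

2.16 × 10^5 PHz

Take h = 6.62607015 × 10^-34 J·s, 1 eV = 1.602176634 × 10^-19 J.
First convert: E = 0.8914 MeV = 1.4282 × 10^-13 J.
Apply f = E/h: f = 2.155 × 10^20 Hz.
Converting to PHz: f = 215500 PHz ≈ 2.16 × 10^5 PHz.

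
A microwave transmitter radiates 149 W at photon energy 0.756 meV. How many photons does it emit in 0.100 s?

Total energy: E_total = P·t = 149 × 0.100 = 14.90 J.
Per-photon energy: E = 1.211e-22 J.
N = E_total / E_photon = 1.23e23.

1.23e23 photons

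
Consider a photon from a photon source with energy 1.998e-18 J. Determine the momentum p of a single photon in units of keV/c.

0.0125 keV/c

Since p = E/c for a photon, p = 6.665e-27 kg·m/s.
Converting to keV/c: p = 0.01247 keV/c ≈ 0.0125 keV/c.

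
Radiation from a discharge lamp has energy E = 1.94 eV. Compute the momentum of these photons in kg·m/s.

Use c = 2.99792458e8 m/s, 1 eV = 1.602176634e-19 J.
Convert to SI: E = 1.94 eV = 3.1082e-19 J.
Apply p = E/c: p = 1.037e-27 kg·m/s.
So p ≈ 1.04e-27 kg·m/s.

1.04e-27 kg·m/s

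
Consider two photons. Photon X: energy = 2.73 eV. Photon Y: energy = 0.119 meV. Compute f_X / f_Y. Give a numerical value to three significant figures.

f_X = 6.601 × 10^14 Hz (from energy = 2.73 eV, via f = E/h).
f_Y = 2.877 × 10^10 Hz (from energy = 0.119 meV, via f = E/h).
Ratio = 6.601 × 10^14 / 2.877 × 10^10 = 2.29 × 10^4.

2.29 × 10^4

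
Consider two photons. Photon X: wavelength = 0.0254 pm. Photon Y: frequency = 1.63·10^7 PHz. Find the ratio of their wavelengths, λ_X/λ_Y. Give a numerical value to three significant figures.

1.38

λ_X = 2.540·10^-14 m (from wavelength = 0.0254 pm, via λ given directly).
λ_Y = 1.839·10^-14 m (from frequency = 1.63·10^7 PHz, via λ = c/f).
Ratio = 2.540·10^-14 / 1.839·10^-14 = 1.38.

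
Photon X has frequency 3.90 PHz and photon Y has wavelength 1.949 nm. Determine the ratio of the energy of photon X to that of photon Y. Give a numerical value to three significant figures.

0.0254

E_X = 2.584e-18 J (from frequency = 3.90 PHz, via E = hf).
E_Y = 1.019e-16 J (from wavelength = 1.949 nm, via E = hc/λ).
Ratio = 2.584e-18 / 1.019e-16 = 0.0254.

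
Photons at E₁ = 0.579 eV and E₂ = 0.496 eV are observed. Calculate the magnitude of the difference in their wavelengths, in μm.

0.358 μm

Using λ = hc/E: λ₁ = 2.141·10^-6 m, λ₂ = 2.500·10^-6 m.
|Δλ| = |2.141·10^-6 − 2.500·10^-6| = 3.58·10^-7 m = 0.358 μm.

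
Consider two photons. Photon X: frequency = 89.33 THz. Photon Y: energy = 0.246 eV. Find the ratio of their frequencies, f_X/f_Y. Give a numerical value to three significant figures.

1.50

f_X = 8.933e13 Hz (from frequency = 89.33 THz, via f given directly).
f_Y = 5.948e13 Hz (from energy = 0.246 eV, via f = E/h).
Ratio = 8.933e13 / 5.948e13 = 1.50.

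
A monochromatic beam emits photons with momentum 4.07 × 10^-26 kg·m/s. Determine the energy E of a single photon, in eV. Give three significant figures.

76.2 eV

The photon relation is E = pc, giving E = 1.220 × 10^-17 J.
Converting to eV: E = 76.16 eV ≈ 76.2 eV.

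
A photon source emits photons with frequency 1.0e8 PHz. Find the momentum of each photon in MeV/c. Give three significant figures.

Take h = 6.62607015e-34 J·s, c = 2.99792458e8 m/s, 1 eV = 1.602176634e-19 J.
First convert: f = 1.0e8 PHz = 1.0e23 Hz.
The photon relation is p = hf/c, giving p = 2.210e-19 kg·m/s.
Converting to MeV/c: p = 413.6 MeV/c ≈ 414 MeV/c.

414 MeV/c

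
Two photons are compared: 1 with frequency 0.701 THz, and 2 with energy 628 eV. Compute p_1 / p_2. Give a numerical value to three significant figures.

4.62e-6

p_1 = 1.549e-30 kg·m/s (from frequency = 0.701 THz, via p = hf/c).
p_2 = 3.356e-25 kg·m/s (from energy = 628 eV, via p = E/c).
Ratio = 1.549e-30 / 3.356e-25 = 4.62e-6.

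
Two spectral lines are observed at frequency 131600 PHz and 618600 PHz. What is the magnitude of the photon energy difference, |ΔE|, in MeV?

2.01 MeV

Using E = hf: E₁ = 8.7199e-14 J, E₂ = 4.0989e-13 J.
|ΔE| = |8.7199e-14 − 4.0989e-13| = 3.23e-13 J = 2.01 MeV.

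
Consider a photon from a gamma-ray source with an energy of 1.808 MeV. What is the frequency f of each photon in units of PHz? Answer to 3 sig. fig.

4.37e5 PHz

Take h = 6.62607015e-34 J·s, 1 eV = 1.602176634e-19 J.
First convert: E = 1.808 MeV = 2.8967e-13 J.
Apply f = E/h: f = 4.372e20 Hz.
Converting to PHz: f = 437200 PHz ≈ 4.37e5 PHz.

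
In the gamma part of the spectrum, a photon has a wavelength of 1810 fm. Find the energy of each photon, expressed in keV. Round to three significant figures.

685 keV

Convert to SI: λ = 1810 fm = 1.81·10^-12 m.
Apply E = hc/λ: E = 1.097·10^-13 J.
Converting to keV: E = 685.0 keV ≈ 685 keV.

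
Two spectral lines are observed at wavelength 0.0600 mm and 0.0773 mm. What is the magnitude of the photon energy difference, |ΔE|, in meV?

4.62 meV

Using E = hc/λ: E₁ = 3.311e-21 J, E₂ = 2.570e-21 J.
|ΔE| = |3.311e-21 − 2.570e-21| = 7.41e-22 J = 4.62 meV.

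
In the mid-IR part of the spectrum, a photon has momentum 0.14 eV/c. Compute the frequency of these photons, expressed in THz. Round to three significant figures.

33.9 THz

Take h = 6.62607015 × 10^-34 J·s, c = 2.99792458 × 10^8 m/s, 1 eV = 1.602176634 × 10^-19 J.
First convert: p = 0.14 eV/c = 7.4820 × 10^-29 kg·m/s.
Apply f = pc/h: f = 3.385 × 10^13 Hz.
Converting to THz: f = 33.85 THz ≈ 33.9 THz.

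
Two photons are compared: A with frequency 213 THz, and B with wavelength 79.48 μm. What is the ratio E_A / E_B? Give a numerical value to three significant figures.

E_A = 1.411e-19 J (from frequency = 213 THz, via E = hf).
E_B = 2.499e-21 J (from wavelength = 79.48 μm, via E = hc/λ).
Ratio = 1.411e-19 / 2.499e-21 = 56.5.

56.5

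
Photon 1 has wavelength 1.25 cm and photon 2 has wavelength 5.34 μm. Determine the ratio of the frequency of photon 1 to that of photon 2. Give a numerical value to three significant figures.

4.27e-4

f_1 = 2.398e10 Hz (from wavelength = 1.25 cm, via f = c/λ).
f_2 = 5.614e13 Hz (from wavelength = 5.34 μm, via f = c/λ).
Ratio = 2.398e10 / 5.614e13 = 4.27e-4.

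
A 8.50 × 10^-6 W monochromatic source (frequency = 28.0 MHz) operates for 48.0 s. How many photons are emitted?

Total energy: E_total = P·t = 8.50 × 10^-6 × 48.0 = 4.080 × 10^-4 J.
Per-photon energy: E = 1.855 × 10^-26 J.
N = E_total / E_photon = 2.20 × 10^22.

2.20 × 10^22 photons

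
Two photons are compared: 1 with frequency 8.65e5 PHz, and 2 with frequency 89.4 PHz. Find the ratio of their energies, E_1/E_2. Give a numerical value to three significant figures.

9680

E_1 = 5.732e-13 J (from frequency = 8.65e5 PHz, via E = hf).
E_2 = 5.924e-17 J (from frequency = 89.4 PHz, via E = hf).
Ratio = 5.732e-13 / 5.924e-17 = 9680.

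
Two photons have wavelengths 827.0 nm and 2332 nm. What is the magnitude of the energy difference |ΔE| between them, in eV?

Using E = hc/λ: E₁ = 2.4020·10^-19 J, E₂ = 8.5182·10^-20 J.
|ΔE| = |2.4020·10^-19 − 8.5182·10^-20| = 1.55·10^-19 J = 0.968 eV.

0.968 eV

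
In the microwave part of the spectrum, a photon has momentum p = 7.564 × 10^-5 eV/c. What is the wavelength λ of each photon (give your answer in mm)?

Use h = 6.62607015 × 10^-34 J·s, c = 2.99792458 × 10^8 m/s, 1 eV = 1.602176634 × 10^-19 J.
First convert: p = 7.564 × 10^-5 eV/c = 4.0424 × 10^-32 kg·m/s.
For a photon λ = h/p, so λ = 0.01639 m.
Converting to mm: λ = 16.39 mm ≈ 16.4 mm.

16.4 mm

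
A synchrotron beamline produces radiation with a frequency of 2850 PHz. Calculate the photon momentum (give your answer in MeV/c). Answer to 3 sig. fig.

First convert: f = 2850 PHz = 2.85 × 10^18 Hz.
Apply p = hf/c: p = 6.299 × 10^-24 kg·m/s.
Converting to MeV/c: p = 0.01179 MeV/c ≈ 0.0118 MeV/c.

0.0118 MeV/c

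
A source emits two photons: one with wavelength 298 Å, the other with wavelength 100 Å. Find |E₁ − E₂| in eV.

82.4 eV

Using E = hc/λ: E₁ = 6.666e-18 J, E₂ = 1.986e-17 J.
|ΔE| = |6.666e-18 − 1.986e-17| = 1.32e-17 J = 82.4 eV.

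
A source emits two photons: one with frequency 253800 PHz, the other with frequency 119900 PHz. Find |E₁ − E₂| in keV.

554 keV

Using E = hf: E₁ = 1.6817e-13 J, E₂ = 7.9447e-14 J.
|ΔE| = |1.6817e-13 − 7.9447e-14| = 8.87e-14 J = 554 keV.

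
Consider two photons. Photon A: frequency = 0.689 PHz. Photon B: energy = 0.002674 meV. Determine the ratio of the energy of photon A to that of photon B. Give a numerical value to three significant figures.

1.07 × 10^6

E_A = 4.565 × 10^-19 J (from frequency = 0.689 PHz, via E = hf).
E_B = 4.284 × 10^-25 J (from energy = 0.002674 meV, via E given directly).
Ratio = 4.565 × 10^-19 / 4.284 × 10^-25 = 1.07 × 10^6.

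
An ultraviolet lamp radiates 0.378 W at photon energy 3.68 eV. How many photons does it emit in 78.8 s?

Total energy: E_total = P·t = 0.378 × 78.8 = 29.79 J.
Per-photon energy: E = 5.896e-19 J.
N = E_total / E_photon = 5.05e19.

5.05e19 photons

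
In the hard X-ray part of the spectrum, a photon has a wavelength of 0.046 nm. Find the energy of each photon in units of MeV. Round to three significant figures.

Take h = 6.62607015 × 10^-34 J·s, c = 2.99792458 × 10^8 m/s, 1 eV = 1.602176634 × 10^-19 J.
Convert to SI: λ = 0.046 nm = 4.6 × 10^-11 m.
Apply E = hc/λ: E = 4.318 × 10^-15 J.
Converting to MeV: E = 0.02695 MeV ≈ 0.0270 MeV.

0.0270 MeV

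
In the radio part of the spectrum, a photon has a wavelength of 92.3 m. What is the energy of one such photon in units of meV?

1.34·10^-5 meV

The photon relation is E = hc/λ, giving E = 2.152·10^-27 J.
Converting to meV: E = 1.343·10^-5 meV ≈ 1.34·10^-5 meV.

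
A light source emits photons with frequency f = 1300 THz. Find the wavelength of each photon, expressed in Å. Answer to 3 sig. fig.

Take c = 2.99792458·10^8 m/s.
In SI units: f = 1300 THz = 1.3·10^15 Hz.
For a photon λ = c/f, so λ = 2.306·10^-7 m.
Converting to Å: λ = 2306 Å ≈ 2310 Å.

2310 Å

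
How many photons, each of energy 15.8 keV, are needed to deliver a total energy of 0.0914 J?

Per-photon energy: E = 2.531 × 10^-15 J (from energy = 15.8 keV).
N = E_total / E_photon = 0.0914 J / 2.531 × 10^-15 J = 3.61 × 10^13.

3.61 × 10^13 photons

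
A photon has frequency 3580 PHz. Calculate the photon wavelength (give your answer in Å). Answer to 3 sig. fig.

0.837 Å

First convert: f = 3580 PHz = 3.58 × 10^18 Hz.
Since λ = c/f for a photon, λ = 8.374 × 10^-11 m.
Converting to Å: λ = 0.8374 Å ≈ 0.837 Å.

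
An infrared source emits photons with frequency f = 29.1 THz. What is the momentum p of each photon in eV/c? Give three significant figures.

0.120 eV/c

First convert: f = 29.1 THz = 2.91e13 Hz.
Since p = hf/c for a photon, p = 6.432e-29 kg·m/s.
Converting to eV/c: p = 0.1203 eV/c ≈ 0.120 eV/c.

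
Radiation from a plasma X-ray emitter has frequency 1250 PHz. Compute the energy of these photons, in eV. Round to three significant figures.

(h = 6.62607015 × 10^-34 J·s, 1 eV = 1.602176634 × 10^-19 J.)
In SI units: f = 1250 PHz = 1.25 × 10^18 Hz.
The photon relation is E = hf, giving E = 8.283 × 10^-16 J.
Converting to eV: E = 5170 eV ≈ 5170 eV.

5170 eV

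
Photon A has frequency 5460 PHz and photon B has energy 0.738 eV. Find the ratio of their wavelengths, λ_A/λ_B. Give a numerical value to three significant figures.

3.27e-5

λ_A = 5.491e-11 m (from frequency = 5460 PHz, via λ = c/f).
λ_B = 1.680e-6 m (from energy = 0.738 eV, via λ = hc/E).
Ratio = 5.491e-11 / 1.680e-6 = 3.27e-5.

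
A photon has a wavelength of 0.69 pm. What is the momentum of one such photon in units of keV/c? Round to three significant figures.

1800 keV/c

Take h = 6.62607015e-34 J·s, c = 2.99792458e8 m/s, 1 eV = 1.602176634e-19 J.
First convert: λ = 0.69 pm = 6.9e-13 m.
Since p = h/λ for a photon, p = 9.603e-22 kg·m/s.
Converting to keV/c: p = 1797 keV/c ≈ 1800 keV/c.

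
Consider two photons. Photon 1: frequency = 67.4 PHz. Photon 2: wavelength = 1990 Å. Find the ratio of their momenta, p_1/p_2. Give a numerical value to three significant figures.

p_1 = 1.490e-25 kg·m/s (from frequency = 67.4 PHz, via p = hf/c).
p_2 = 3.330e-27 kg·m/s (from wavelength = 1990 Å, via p = h/λ).
Ratio = 1.490e-25 / 3.330e-27 = 44.7.

44.7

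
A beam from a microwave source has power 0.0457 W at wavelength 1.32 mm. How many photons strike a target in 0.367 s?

1.11 × 10^20 photons

Total energy: E_total = P·t = 0.0457 × 0.367 = 0.01677 J.
Per-photon energy: E = 1.505 × 10^-22 J.
N = E_total / E_photon = 1.11 × 10^20.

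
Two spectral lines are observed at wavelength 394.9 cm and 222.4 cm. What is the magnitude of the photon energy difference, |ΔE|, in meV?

Using E = hc/λ: E₁ = 5.0303e-26 J, E₂ = 8.9319e-26 J.
|ΔE| = |5.0303e-26 − 8.9319e-26| = 3.90e-26 J = 2.44e-4 meV.

2.44e-4 meV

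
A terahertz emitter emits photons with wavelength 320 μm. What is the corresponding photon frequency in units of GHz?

937 GHz

Use c = 2.99792458 × 10^8 m/s.
First convert: λ = 320 μm = 3.20 × 10^-4 m.
The photon relation is f = c/λ, giving f = 9.369 × 10^11 Hz.
Converting to GHz: f = 936.9 GHz ≈ 937 GHz.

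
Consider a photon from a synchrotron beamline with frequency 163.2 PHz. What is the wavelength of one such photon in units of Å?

18.4 Å

Use c = 2.99792458e8 m/s.
In SI units: f = 163.2 PHz = 1.632e17 Hz.
Since λ = c/f for a photon, λ = 1.837e-9 m.
Converting to Å: λ = 18.37 Å ≈ 18.4 Å.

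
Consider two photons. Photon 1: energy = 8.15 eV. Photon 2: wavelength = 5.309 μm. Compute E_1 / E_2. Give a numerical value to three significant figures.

E_1 = 1.306 × 10^-18 J (from energy = 8.15 eV, via E given directly).
E_2 = 3.742 × 10^-20 J (from wavelength = 5.309 μm, via E = hc/λ).
Ratio = 1.306 × 10^-18 / 3.742 × 10^-20 = 34.9.

34.9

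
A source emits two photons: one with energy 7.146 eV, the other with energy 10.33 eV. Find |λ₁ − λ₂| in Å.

Using λ = hc/E: λ₁ = 1.7350 × 10^-7 m, λ₂ = 1.2002 × 10^-7 m.
|Δλ| = |1.7350 × 10^-7 − 1.2002 × 10^-7| = 5.35 × 10^-8 m = 535 Å.

535 Å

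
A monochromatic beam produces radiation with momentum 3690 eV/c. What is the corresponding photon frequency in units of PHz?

892 PHz

In SI units: p = 3690 eV/c = 1.9720e-24 kg·m/s.
The photon relation is f = pc/h, giving f = 8.922e17 Hz.
Converting to PHz: f = 892.2 PHz ≈ 892 PHz.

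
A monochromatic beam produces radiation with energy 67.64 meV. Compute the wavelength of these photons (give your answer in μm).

First convert: E = 67.64 meV = 1.0837 × 10^-20 J.
The photon relation is λ = hc/E, giving λ = 1.833 × 10^-5 m.
Converting to μm: λ = 18.33 μm ≈ 18.3 μm.

18.3 μm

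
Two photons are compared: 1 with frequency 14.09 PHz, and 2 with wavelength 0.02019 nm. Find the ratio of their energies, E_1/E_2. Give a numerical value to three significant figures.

E_1 = 9.336 × 10^-18 J (from frequency = 14.09 PHz, via E = hf).
E_2 = 9.839 × 10^-15 J (from wavelength = 0.02019 nm, via E = hc/λ).
Ratio = 9.336 × 10^-18 / 9.839 × 10^-15 = 9.49 × 10^-4.

9.49 × 10^-4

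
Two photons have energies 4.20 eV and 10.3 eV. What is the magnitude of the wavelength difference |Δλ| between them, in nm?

175 nm

Using λ = hc/E: λ₁ = 2.952 × 10^-7 m, λ₂ = 1.204 × 10^-7 m.
|Δλ| = |2.952 × 10^-7 − 1.204 × 10^-7| = 1.75 × 10^-7 m = 175 nm.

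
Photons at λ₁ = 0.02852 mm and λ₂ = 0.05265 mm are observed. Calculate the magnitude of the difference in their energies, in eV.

Using E = hc/λ: E₁ = 6.9651e-21 J, E₂ = 3.7729e-21 J.
|ΔE| = |6.9651e-21 − 3.7729e-21| = 3.19e-21 J = 0.0199 eV.

0.0199 eV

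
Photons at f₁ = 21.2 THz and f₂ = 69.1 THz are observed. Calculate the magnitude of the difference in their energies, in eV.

0.198 eV

Using E = hf: E₁ = 1.405e-20 J, E₂ = 4.579e-20 J.
|ΔE| = |1.405e-20 − 4.579e-20| = 3.17e-20 J = 0.198 eV.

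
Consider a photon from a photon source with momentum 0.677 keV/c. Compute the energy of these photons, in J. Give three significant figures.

1.08 × 10^-16 J

In SI units: p = 0.677 keV/c = 3.6181 × 10^-25 kg·m/s.
For a photon E = pc, so E = 1.085 × 10^-16 J.
So E ≈ 1.08 × 10^-16 J.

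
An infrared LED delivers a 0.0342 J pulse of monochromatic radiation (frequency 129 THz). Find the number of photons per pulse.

Per-photon energy: E = 8.548·10^-20 J (from frequency = 129 THz).
N = E_total / E_photon = 0.0342 J / 8.548·10^-20 J = 4.00·10^17.

4.00·10^17 photons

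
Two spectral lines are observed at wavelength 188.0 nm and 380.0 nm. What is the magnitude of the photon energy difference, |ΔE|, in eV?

Using E = hc/λ: E₁ = 1.0566 × 10^-18 J, E₂ = 5.2275 × 10^-19 J.
|ΔE| = |1.0566 × 10^-18 − 5.2275 × 10^-19| = 5.34 × 10^-19 J = 3.33 eV.

3.33 eV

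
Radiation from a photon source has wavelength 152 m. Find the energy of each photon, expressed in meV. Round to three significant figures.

(h = 6.62607015 × 10^-34 J·s, c = 2.99792458 × 10^8 m/s, 1 eV = 1.602176634 × 10^-19 J.)
For a photon E = hc/λ, so E = 1.307 × 10^-27 J.
Converting to meV: E = 8.157 × 10^-6 meV ≈ 8.16 × 10^-6 meV.

8.16 × 10^-6 meV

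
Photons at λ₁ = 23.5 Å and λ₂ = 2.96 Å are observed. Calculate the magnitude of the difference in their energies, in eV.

3660 eV

Using E = hc/λ: E₁ = 8.453·10^-17 J, E₂ = 6.711·10^-16 J.
|ΔE| = |8.453·10^-17 − 6.711·10^-16| = 5.87·10^-16 J = 3660 eV.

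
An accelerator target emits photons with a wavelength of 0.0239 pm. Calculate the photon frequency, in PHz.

In SI units: λ = 0.0239 pm = 2.39e-14 m.
For a photon f = c/λ, so f = 1.254e22 Hz.
Converting to PHz: f = 1.254e7 PHz ≈ 1.25e7 PHz.

1.25e7 PHz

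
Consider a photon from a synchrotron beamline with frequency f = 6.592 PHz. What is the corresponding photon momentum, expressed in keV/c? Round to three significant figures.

(h = 6.62607015·10^-34 J·s, c = 2.99792458·10^8 m/s, 1 eV = 1.602176634·10^-19 J.)
Convert to SI: f = 6.592 PHz = 6.592·10^15 Hz.
For a photon p = hf/c, so p = 1.457·10^-26 kg·m/s.
Converting to keV/c: p = 0.02726 keV/c ≈ 0.0273 keV/c.

0.0273 keV/c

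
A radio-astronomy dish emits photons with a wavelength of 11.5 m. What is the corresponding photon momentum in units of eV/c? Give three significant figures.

For a photon p = h/λ, so p = 5.762e-35 kg·m/s.
Converting to eV/c: p = 1.078e-7 eV/c ≈ 1.08e-7 eV/c.

1.08e-7 eV/c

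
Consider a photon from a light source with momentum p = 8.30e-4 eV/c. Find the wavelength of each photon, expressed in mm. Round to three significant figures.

1.49 mm

Use h = 6.62607015e-34 J·s, c = 2.99792458e8 m/s, 1 eV = 1.602176634e-19 J.
First convert: p = 8.30e-4 eV/c = 4.4358e-31 kg·m/s.
The photon relation is λ = h/p, giving λ = 0.001494 m.
Converting to mm: λ = 1.494 mm ≈ 1.49 mm.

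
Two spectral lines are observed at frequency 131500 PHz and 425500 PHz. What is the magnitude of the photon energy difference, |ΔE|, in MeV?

1.22 MeV

Using E = hf: E₁ = 8.7133e-14 J, E₂ = 2.8194e-13 J.
|ΔE| = |8.7133e-14 − 2.8194e-13| = 1.95e-13 J = 1.22 MeV.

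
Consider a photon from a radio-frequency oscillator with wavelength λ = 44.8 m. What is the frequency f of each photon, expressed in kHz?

6690 kHz

Apply f = c/λ: f = 6.692 × 10^6 Hz.
Converting to kHz: f = 6692 kHz ≈ 6690 kHz.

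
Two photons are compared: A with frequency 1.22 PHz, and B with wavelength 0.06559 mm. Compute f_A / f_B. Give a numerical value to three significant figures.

f_A = 1.220e15 Hz (from frequency = 1.22 PHz, via f given directly).
f_B = 4.571e12 Hz (from wavelength = 0.06559 mm, via f = c/λ).
Ratio = 1.220e15 / 4.571e12 = 267.

267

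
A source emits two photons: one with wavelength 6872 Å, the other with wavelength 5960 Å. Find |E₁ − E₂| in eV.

0.276 eV

Using E = hc/λ: E₁ = 2.8906e-19 J, E₂ = 3.3330e-19 J.
|ΔE| = |2.8906e-19 − 3.3330e-19| = 4.42e-20 J = 0.276 eV.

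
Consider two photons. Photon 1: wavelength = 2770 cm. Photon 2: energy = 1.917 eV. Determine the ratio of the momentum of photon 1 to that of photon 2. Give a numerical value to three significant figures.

p_1 = 2.392e-35 kg·m/s (from wavelength = 2770 cm, via p = h/λ).
p_2 = 1.024e-27 kg·m/s (from energy = 1.917 eV, via p = E/c).
Ratio = 2.392e-35 / 1.024e-27 = 2.33e-8.

2.33e-8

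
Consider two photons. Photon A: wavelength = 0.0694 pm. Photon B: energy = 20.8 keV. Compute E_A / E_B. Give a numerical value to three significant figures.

859

E_A = 2.862·10^-12 J (from wavelength = 0.0694 pm, via E = hc/λ).
E_B = 3.333·10^-15 J (from energy = 20.8 keV, via E given directly).
Ratio = 2.862·10^-12 / 3.333·10^-15 = 859.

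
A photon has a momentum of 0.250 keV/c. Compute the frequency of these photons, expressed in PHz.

60.4 PHz

(h = 6.62607015e-34 J·s, c = 2.99792458e8 m/s, 1 eV = 1.602176634e-19 J.)
Convert to SI: p = 0.250 keV/c = 1.3361e-25 kg·m/s.
Since f = pc/h for a photon, f = 6.045e16 Hz.
Converting to PHz: f = 60.45 PHz ≈ 60.4 PHz.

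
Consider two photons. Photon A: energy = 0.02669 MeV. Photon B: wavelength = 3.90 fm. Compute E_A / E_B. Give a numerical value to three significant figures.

E_A = 4.276·10^-15 J (from energy = 0.02669 MeV, via E given directly).
E_B = 5.093·10^-11 J (from wavelength = 3.90 fm, via E = hc/λ).
Ratio = 4.276·10^-15 / 5.093·10^-11 = 8.40·10^-5.

8.40·10^-5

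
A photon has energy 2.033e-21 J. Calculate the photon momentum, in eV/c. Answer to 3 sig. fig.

0.0127 eV/c

For a photon p = E/c, so p = 6.781e-30 kg·m/s.
Converting to eV/c: p = 0.01269 eV/c ≈ 0.0127 eV/c.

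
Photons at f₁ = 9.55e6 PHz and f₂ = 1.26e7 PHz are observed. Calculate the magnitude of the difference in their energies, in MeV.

Using E = hf: E₁ = 6.328e-12 J, E₂ = 8.349e-12 J.
|ΔE| = |6.328e-12 − 8.349e-12| = 2.02e-12 J = 12.6 MeV.

12.6 MeV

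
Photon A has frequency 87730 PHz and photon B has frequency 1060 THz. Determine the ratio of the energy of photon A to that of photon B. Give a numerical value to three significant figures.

E_A = 5.813e-14 J (from frequency = 87730 PHz, via E = hf).
E_B = 7.024e-19 J (from frequency = 1060 THz, via E = hf).
Ratio = 5.813e-14 / 7.024e-19 = 8.28e4.

8.28e4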